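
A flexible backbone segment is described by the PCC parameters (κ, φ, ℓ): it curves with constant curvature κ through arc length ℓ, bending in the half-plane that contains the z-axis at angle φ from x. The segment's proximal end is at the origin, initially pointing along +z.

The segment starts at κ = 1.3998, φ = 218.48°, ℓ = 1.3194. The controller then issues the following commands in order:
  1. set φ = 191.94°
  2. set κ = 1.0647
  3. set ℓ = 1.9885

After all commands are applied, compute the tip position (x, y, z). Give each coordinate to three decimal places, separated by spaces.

initial: κ=1.3998, φ=218.48°, ℓ=1.3194
cmd 1: set φ=191.94° → (κ,φ,ℓ)=(1.3998,191.94°,1.3194) → tip=(-0.8895,-0.1881,0.6873)
cmd 2: set κ=1.0647 → (κ,φ,ℓ)=(1.0647,191.94°,1.3194) → tip=(-0.7670,-0.1622,0.9263)
cmd 3: set ℓ=1.9885 → (κ,φ,ℓ)=(1.0647,191.94°,1.9885) → tip=(-1.3964,-0.2953,0.8025)

-1.396 -0.295 0.802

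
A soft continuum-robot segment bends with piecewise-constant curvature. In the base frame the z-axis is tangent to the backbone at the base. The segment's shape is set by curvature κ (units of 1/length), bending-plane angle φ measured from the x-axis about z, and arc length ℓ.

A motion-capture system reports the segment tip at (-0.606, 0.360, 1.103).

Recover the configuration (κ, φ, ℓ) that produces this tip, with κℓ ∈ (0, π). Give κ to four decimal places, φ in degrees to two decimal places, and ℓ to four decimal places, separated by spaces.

0.8227 149.29 1.3823

ρ = √(x²+y²) = √(-0.606² + 0.360²) = 0.70487
φ = atan2(y, x) mod 360° = atan2(0.360, -0.606) = 149.2872°
|p|² = ρ² + z² = 0.70487² + 1.103² = 1.71345
κ = 2ρ / |p|² = 2×0.70487 / 1.71345 = 0.82275
θ = 2·atan2(ρ, z) = 2·atan2(0.70487, 1.103) = 1.13727 rad
ℓ = θ/κ = 1.13727/0.82275 = 1.38228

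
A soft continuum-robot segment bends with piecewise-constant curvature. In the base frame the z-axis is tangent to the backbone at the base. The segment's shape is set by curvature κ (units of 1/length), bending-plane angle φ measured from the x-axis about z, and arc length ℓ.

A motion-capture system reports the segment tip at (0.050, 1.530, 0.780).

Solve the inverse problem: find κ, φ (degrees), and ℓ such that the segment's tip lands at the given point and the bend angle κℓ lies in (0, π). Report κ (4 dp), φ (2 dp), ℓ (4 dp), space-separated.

ρ = √(x²+y²) = √(0.050² + 1.530²) = 1.53082
φ = atan2(y, x) mod 360° = atan2(1.530, 0.050) = 88.1283°
|p|² = ρ² + z² = 1.53082² + 0.780² = 2.95180
κ = 2ρ / |p|² = 2×1.53082 / 2.95180 = 1.03721
θ = 2·atan2(ρ, z) = 2·atan2(1.53082, 0.780) = 2.19910 rad
ℓ = θ/κ = 2.19910/1.03721 = 2.12021

1.0372 88.13 2.1202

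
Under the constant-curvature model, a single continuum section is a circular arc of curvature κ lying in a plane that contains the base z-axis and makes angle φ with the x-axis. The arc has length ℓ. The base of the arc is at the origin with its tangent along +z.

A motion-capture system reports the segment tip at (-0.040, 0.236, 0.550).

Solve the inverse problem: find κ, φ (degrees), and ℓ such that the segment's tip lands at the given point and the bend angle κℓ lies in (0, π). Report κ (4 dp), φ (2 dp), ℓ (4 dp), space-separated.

1.3306 99.62 0.6170

ρ = √(x²+y²) = √(-0.040² + 0.236²) = 0.23937
φ = atan2(y, x) mod 360° = atan2(0.236, -0.040) = 99.6197°
|p|² = ρ² + z² = 0.23937² + 0.550² = 0.35980
κ = 2ρ / |p|² = 2×0.23937 / 0.35980 = 1.33056
θ = 2·atan2(ρ, z) = 2·atan2(0.23937, 0.550) = 0.82097 rad
ℓ = θ/κ = 0.82097/1.33056 = 0.61701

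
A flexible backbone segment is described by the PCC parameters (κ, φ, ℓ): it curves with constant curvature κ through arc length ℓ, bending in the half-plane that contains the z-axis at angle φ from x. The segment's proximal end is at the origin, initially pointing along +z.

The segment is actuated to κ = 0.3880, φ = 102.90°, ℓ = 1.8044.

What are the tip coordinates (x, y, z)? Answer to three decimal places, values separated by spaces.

-0.135 0.591 1.661

θ = κ·ℓ = 0.3880 × 1.8044 = 0.70011 rad
ρ = (1 − cos θ)/κ = (1 − 0.76477)/0.3880 = 0.60625
z = sin θ / κ = 0.64430/0.3880 = 1.66057
x = ρ cos φ = 0.60625 × cos(102.90°) = -0.13535
y = ρ sin φ = 0.60625 × sin(102.90°) = 0.59095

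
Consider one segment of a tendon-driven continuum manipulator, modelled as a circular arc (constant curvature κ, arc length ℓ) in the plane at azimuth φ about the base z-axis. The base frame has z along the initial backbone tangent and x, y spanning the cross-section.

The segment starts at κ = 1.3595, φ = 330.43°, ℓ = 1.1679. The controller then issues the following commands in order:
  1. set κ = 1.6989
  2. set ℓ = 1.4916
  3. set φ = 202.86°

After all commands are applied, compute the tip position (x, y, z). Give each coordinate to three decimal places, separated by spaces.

-0.988 -0.416 0.336

initial: κ=1.3595, φ=330.43°, ℓ=1.1679
cmd 1: set κ=1.6989 → (κ,φ,ℓ)=(1.6989,330.43°,1.1679) → tip=(0.7176,-0.4072,0.5390)
cmd 2: set ℓ=1.4916 → (κ,φ,ℓ)=(1.6989,330.43°,1.4916) → tip=(0.9323,-0.5290,0.3360)
cmd 3: set φ=202.86° → (κ,φ,ℓ)=(1.6989,202.86°,1.4916) → tip=(-0.9877,-0.4164,0.3360)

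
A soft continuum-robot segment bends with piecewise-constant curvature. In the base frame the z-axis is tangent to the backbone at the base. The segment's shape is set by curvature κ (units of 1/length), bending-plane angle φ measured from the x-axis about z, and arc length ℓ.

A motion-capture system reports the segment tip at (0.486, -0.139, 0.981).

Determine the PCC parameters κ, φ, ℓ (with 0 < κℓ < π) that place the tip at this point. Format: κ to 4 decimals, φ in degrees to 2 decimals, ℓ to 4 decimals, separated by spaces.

ρ = √(x²+y²) = √(0.486² + -0.139²) = 0.50549
φ = atan2(y, x) mod 360° = atan2(-0.139, 0.486) = 344.0390°
|p|² = ρ² + z² = 0.50549² + 0.981² = 1.21788
κ = 2ρ / |p|² = 2×0.50549 / 1.21788 = 0.83011
θ = 2·atan2(ρ, z) = 2·atan2(0.50549, 0.981) = 0.95159 rad
ℓ = θ/κ = 0.95159/0.83011 = 1.14634

0.8301 344.04 1.1463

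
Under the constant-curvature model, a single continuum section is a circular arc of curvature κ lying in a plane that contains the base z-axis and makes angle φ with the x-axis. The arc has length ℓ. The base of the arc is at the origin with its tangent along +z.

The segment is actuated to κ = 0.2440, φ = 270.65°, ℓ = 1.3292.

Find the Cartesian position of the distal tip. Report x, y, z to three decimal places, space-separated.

0.002 -0.214 1.306

θ = κ·ℓ = 0.2440 × 1.3292 = 0.32432 rad
ρ = (1 − cos θ)/κ = (1 − 0.94787)/0.2440 = 0.21366
z = sin θ / κ = 0.31867/0.2440 = 1.30602
x = ρ cos φ = 0.21366 × cos(270.65°) = 0.00242
y = ρ sin φ = 0.21366 × sin(270.65°) = -0.21365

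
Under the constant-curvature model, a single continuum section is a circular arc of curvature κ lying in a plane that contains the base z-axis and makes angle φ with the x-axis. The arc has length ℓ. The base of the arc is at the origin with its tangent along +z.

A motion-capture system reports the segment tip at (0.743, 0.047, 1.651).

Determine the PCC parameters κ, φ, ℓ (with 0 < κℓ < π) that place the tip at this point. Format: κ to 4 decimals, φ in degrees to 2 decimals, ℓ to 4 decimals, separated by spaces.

ρ = √(x²+y²) = √(0.743² + 0.047²) = 0.74449
φ = atan2(y, x) mod 360° = atan2(0.047, 0.743) = 3.6195°
|p|² = ρ² + z² = 0.74449² + 1.651² = 3.28006
κ = 2ρ / |p|² = 2×0.74449 / 3.28006 = 0.45395
θ = 2·atan2(ρ, z) = 2·atan2(0.74449, 1.651) = 0.84725 rad
ℓ = θ/κ = 0.84725/0.45395 = 1.86642

0.4539 3.62 1.8664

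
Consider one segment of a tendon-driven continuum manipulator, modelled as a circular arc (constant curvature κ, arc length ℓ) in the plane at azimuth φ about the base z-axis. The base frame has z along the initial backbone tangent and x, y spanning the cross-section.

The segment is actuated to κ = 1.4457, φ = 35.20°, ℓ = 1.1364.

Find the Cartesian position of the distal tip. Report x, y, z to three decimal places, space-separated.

θ = κ·ℓ = 1.4457 × 1.1364 = 1.64289 rad
ρ = (1 − cos θ)/κ = (1 − -0.07203)/1.4457 = 0.74153
z = sin θ / κ = 0.99740/1.4457 = 0.68991
x = ρ cos φ = 0.74153 × cos(35.20°) = 0.60594
y = ρ sin φ = 0.74153 × sin(35.20°) = 0.42744

0.606 0.427 0.690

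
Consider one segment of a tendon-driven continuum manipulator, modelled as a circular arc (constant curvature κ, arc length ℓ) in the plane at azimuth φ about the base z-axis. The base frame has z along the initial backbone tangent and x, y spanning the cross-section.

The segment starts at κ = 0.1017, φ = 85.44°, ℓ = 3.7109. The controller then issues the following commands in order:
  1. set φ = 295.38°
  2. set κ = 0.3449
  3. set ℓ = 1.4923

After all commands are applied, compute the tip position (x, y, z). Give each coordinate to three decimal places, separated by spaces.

0.161 -0.339 1.427

initial: κ=0.1017, φ=85.44°, ℓ=3.7109
cmd 1: set φ=295.38° → (κ,φ,ℓ)=(0.1017,295.38°,3.7109) → tip=(0.2966,-0.6252,3.6234)
cmd 2: set κ=0.3449 → (κ,φ,ℓ)=(0.3449,295.38°,3.7109) → tip=(0.8863,-1.8682,2.7776)
cmd 3: set ℓ=1.4923 → (κ,φ,ℓ)=(0.3449,295.38°,1.4923) → tip=(0.1610,-0.3394,1.4273)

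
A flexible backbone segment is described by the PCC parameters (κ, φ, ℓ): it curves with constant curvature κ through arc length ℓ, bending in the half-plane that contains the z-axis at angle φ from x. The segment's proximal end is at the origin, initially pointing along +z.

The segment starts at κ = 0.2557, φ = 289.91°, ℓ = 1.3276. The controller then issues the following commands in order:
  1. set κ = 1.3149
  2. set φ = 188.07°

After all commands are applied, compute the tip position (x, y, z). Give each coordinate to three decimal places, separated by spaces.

initial: κ=0.2557, φ=289.91°, ℓ=1.3276
cmd 1: set κ=1.3149 → (κ,φ,ℓ)=(1.3149,289.91°,1.3276) → tip=(0.3040,-0.8395,0.7489)
cmd 2: set φ=188.07° → (κ,φ,ℓ)=(1.3149,188.07°,1.3276) → tip=(-0.8840,-0.1253,0.7489)

-0.884 -0.125 0.749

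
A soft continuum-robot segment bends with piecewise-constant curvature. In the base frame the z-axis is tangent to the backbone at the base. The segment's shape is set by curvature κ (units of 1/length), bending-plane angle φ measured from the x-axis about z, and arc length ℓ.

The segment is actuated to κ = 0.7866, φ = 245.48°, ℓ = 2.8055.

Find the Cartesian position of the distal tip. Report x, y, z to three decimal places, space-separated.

θ = κ·ℓ = 0.7866 × 2.8055 = 2.20681 rad
ρ = (1 − cos θ)/κ = (1 − -0.59399)/0.7866 = 2.02643
z = sin θ / κ = 0.80447/0.7866 = 1.02272
x = ρ cos φ = 2.02643 × cos(245.48°) = -0.84099
y = ρ sin φ = 2.02643 × sin(245.48°) = -1.84368

-0.841 -1.844 1.023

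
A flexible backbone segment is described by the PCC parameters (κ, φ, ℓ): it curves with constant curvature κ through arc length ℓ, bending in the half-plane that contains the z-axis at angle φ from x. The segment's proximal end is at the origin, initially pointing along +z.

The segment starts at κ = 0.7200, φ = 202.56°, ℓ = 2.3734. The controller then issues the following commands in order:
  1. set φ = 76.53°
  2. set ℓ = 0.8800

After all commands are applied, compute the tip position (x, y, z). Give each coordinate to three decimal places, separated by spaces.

0.063 0.262 0.822

initial: κ=0.7200, φ=202.56°, ℓ=2.3734
cmd 1: set φ=76.53° → (κ,φ,ℓ)=(0.7200,76.53°,2.3734) → tip=(0.3680,1.5366,1.3757)
cmd 2: set ℓ=0.8800 → (κ,φ,ℓ)=(0.7200,76.53°,0.8800) → tip=(0.0628,0.2622,0.8223)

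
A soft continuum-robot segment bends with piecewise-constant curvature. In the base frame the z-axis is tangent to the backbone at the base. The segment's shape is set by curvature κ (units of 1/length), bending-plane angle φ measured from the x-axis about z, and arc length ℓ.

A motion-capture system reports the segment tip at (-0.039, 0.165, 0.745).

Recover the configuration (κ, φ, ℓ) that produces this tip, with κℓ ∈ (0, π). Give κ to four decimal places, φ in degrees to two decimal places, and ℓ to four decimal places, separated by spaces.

ρ = √(x²+y²) = √(-0.039² + 0.165²) = 0.16955
φ = atan2(y, x) mod 360° = atan2(0.165, -0.039) = 103.2986°
|p|² = ρ² + z² = 0.16955² + 0.745² = 0.58377
κ = 2ρ / |p|² = 2×0.16955 / 0.58377 = 0.58087
θ = 2·atan2(ρ, z) = 2·atan2(0.16955, 0.745) = 0.44754 rad
ℓ = θ/κ = 0.44754/0.58087 = 0.77046

0.5809 103.30 0.7705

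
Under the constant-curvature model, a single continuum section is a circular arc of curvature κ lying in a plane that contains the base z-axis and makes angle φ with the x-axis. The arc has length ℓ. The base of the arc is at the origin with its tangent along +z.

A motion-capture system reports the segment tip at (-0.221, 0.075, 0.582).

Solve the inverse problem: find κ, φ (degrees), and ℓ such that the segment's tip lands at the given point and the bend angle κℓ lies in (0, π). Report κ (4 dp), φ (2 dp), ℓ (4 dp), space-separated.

1.1871 161.25 0.6425

ρ = √(x²+y²) = √(-0.221² + 0.075²) = 0.23338
φ = atan2(y, x) mod 360° = atan2(0.075, -0.221) = 161.2545°
|p|² = ρ² + z² = 0.23338² + 0.582² = 0.39319
κ = 2ρ / |p|² = 2×0.23338 / 0.39319 = 1.18711
θ = 2·atan2(ρ, z) = 2·atan2(0.23338, 0.582) = 0.76273 rad
ℓ = θ/κ = 0.76273/1.18711 = 0.64251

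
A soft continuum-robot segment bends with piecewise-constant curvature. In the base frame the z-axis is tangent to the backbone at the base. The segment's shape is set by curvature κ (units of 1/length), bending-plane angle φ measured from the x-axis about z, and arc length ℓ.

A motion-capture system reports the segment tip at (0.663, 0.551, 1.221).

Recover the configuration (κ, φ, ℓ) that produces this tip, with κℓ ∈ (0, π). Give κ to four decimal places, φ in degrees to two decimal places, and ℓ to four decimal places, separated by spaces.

ρ = √(x²+y²) = √(0.663² + 0.551²) = 0.86207
φ = atan2(y, x) mod 360° = atan2(0.551, 0.663) = 39.7290°
|p|² = ρ² + z² = 0.86207² + 1.221² = 2.23401
κ = 2ρ / |p|² = 2×0.86207 / 2.23401 = 0.77177
θ = 2·atan2(ρ, z) = 2·atan2(0.86207, 1.221) = 1.22953 rad
ℓ = θ/κ = 1.22953/0.77177 = 1.59313

0.7718 39.73 1.5931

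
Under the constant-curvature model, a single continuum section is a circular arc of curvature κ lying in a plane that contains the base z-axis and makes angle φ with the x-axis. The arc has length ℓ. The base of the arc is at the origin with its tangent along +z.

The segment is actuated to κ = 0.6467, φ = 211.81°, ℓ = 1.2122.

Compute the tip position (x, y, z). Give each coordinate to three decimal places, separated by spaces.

-0.384 -0.238 1.092

θ = κ·ℓ = 0.6467 × 1.2122 = 0.78393 rad
ρ = (1 − cos θ)/κ = (1 − 0.70814)/0.6467 = 0.45130
z = sin θ / κ = 0.70607/0.6467 = 1.09180
x = ρ cos φ = 0.45130 × cos(211.81°) = -0.38351
y = ρ sin φ = 0.45130 × sin(211.81°) = -0.23788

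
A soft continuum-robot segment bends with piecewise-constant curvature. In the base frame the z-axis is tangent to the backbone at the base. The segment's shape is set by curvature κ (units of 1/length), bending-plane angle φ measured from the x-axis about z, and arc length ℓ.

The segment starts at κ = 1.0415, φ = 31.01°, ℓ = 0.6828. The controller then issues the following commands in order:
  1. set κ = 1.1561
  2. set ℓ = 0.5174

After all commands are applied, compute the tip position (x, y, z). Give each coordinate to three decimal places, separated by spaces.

0.129 0.077 0.487

initial: κ=1.0415, φ=31.01°, ℓ=0.6828
cmd 1: set κ=1.1561 → (κ,φ,ℓ)=(1.1561,31.01°,0.6828) → tip=(0.2192,0.1318,0.6141)
cmd 2: set ℓ=0.5174 → (κ,φ,ℓ)=(1.1561,31.01°,0.5174) → tip=(0.1287,0.0774,0.4871)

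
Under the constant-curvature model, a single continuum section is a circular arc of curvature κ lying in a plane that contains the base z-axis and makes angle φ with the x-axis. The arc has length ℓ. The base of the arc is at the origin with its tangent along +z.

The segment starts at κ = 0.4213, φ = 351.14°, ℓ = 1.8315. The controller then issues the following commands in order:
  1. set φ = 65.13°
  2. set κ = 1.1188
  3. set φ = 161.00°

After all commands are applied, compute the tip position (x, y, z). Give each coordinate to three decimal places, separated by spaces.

-1.234 0.425 0.794

initial: κ=0.4213, φ=351.14°, ℓ=1.8315
cmd 1: set φ=65.13° → (κ,φ,ℓ)=(0.4213,65.13°,1.8315) → tip=(0.2827,0.6099,1.6551)
cmd 2: set κ=1.1188 → (κ,φ,ℓ)=(1.1188,65.13°,1.8315) → tip=(0.5489,1.1842,0.7935)
cmd 3: set φ=161.00° → (κ,φ,ℓ)=(1.1188,161.00°,1.8315) → tip=(-1.2341,0.4249,0.7935)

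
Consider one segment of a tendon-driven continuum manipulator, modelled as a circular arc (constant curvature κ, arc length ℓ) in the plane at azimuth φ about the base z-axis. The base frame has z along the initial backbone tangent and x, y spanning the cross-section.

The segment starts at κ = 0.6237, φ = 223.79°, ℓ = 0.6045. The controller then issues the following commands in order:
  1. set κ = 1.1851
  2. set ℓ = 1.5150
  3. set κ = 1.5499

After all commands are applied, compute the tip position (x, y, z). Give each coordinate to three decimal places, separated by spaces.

initial: κ=0.6237, φ=223.79°, ℓ=0.6045
cmd 1: set κ=1.1851 → (κ,φ,ℓ)=(1.1851,223.79°,0.6045) → tip=(-0.1497,-0.1435,0.5541)
cmd 2: set ℓ=1.5150 → (κ,φ,ℓ)=(1.1851,223.79°,1.5150) → tip=(-0.7448,-0.7140,0.8226)
cmd 3: set κ=1.5499 → (κ,φ,ℓ)=(1.5499,223.79°,1.5150) → tip=(-0.7924,-0.7596,0.4599)

-0.792 -0.760 0.460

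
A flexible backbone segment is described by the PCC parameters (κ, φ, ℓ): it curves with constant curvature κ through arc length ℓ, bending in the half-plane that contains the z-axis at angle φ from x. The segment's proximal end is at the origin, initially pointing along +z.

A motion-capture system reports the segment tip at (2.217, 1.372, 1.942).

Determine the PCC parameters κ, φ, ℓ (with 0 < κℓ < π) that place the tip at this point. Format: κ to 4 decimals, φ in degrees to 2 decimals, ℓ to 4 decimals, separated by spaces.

ρ = √(x²+y²) = √(2.217² + 1.372²) = 2.60720
φ = atan2(y, x) mod 360° = atan2(1.372, 2.217) = 31.7515°
|p|² = ρ² + z² = 2.60720² + 1.942² = 10.56884
κ = 2ρ / |p|² = 2×2.60720 / 10.56884 = 0.49337
θ = 2·atan2(ρ, z) = 2·atan2(2.60720, 1.942) = 1.86118 rad
ℓ = θ/κ = 1.86118/0.49337 = 3.77236

0.4934 31.75 3.7724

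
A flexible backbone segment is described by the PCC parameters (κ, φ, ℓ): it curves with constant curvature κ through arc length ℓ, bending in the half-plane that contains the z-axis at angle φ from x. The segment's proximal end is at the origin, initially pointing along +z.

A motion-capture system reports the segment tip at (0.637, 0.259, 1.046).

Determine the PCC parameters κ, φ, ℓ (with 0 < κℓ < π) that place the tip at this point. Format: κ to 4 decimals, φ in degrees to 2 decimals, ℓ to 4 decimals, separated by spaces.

0.8777 22.13 1.3252

ρ = √(x²+y²) = √(0.637² + 0.259²) = 0.68764
φ = atan2(y, x) mod 360° = atan2(0.259, 0.637) = 22.1263°
|p|² = ρ² + z² = 0.68764² + 1.046² = 1.56697
κ = 2ρ / |p|² = 2×0.68764 / 1.56697 = 0.87767
θ = 2·atan2(ρ, z) = 2·atan2(0.68764, 1.046) = 1.16312 rad
ℓ = θ/κ = 1.16312/0.87767 = 1.32523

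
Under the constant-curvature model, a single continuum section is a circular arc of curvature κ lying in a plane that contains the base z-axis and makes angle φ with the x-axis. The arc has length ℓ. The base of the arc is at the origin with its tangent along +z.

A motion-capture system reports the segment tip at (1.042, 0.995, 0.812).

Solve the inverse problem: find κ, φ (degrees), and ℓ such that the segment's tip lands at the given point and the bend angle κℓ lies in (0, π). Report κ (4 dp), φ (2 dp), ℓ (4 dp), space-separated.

1.0535 43.68 2.0077

ρ = √(x²+y²) = √(1.042² + 0.995²) = 1.44076
φ = atan2(y, x) mod 360° = atan2(0.995, 1.042) = 43.6782°
|p|² = ρ² + z² = 1.44076² + 0.812² = 2.73513
κ = 2ρ / |p|² = 2×1.44076 / 2.73513 = 1.05352
θ = 2·atan2(ρ, z) = 2·atan2(1.44076, 0.812) = 2.11516 rad
ℓ = θ/κ = 2.11516/1.05352 = 2.00770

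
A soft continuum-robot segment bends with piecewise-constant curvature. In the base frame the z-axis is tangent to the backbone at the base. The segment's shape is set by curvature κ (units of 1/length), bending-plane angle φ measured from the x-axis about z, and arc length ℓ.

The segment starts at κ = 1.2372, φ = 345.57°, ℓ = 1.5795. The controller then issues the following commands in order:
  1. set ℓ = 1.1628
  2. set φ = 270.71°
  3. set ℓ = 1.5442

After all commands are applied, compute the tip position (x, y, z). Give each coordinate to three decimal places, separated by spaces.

0.013 -1.078 0.762

initial: κ=1.2372, φ=345.57°, ℓ=1.5795
cmd 1: set ℓ=1.1628 → (κ,φ,ℓ)=(1.2372,345.57°,1.1628) → tip=(0.6796,-0.1749,0.8012)
cmd 2: set φ=270.71° → (κ,φ,ℓ)=(1.2372,270.71°,1.1628) → tip=(0.0087,-0.7017,0.8012)
cmd 3: set ℓ=1.5442 → (κ,φ,ℓ)=(1.2372,270.71°,1.5442) → tip=(0.0134,-1.0775,0.7621)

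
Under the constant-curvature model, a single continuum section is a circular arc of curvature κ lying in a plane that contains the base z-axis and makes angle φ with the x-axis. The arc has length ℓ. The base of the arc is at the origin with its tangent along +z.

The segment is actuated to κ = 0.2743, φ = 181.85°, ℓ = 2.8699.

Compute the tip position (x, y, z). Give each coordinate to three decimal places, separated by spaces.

-1.072 -0.035 2.583

θ = κ·ℓ = 0.2743 × 2.8699 = 0.78721 rad
ρ = (1 − cos θ)/κ = (1 − 0.70582)/0.2743 = 1.07247
z = sin θ / κ = 0.70839/0.2743 = 2.58253
x = ρ cos φ = 1.07247 × cos(181.85°) = -1.07191
y = ρ sin φ = 1.07247 × sin(181.85°) = -0.03462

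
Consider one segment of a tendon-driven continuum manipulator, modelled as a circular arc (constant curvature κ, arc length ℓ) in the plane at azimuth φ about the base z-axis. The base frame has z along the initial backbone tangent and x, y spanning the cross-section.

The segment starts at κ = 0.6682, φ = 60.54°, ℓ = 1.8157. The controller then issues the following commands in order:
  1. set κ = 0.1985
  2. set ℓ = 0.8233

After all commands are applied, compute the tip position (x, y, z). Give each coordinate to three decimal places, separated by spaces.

0.033 0.058 0.820

initial: κ=0.6682, φ=60.54°, ℓ=1.8157
cmd 1: set κ=0.1985 → (κ,φ,ℓ)=(0.1985,60.54°,1.8157) → tip=(0.1592,0.2818,1.7766)
cmd 2: set ℓ=0.8233 → (κ,φ,ℓ)=(0.1985,60.54°,0.8233) → tip=(0.0330,0.0584,0.8196)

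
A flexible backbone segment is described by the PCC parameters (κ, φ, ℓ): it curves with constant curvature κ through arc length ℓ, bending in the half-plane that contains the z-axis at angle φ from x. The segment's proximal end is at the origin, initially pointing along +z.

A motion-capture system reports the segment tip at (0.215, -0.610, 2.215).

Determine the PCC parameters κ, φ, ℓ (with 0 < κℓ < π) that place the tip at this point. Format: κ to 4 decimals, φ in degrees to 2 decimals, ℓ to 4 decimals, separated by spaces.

0.2429 289.42 2.3388

ρ = √(x²+y²) = √(0.215² + -0.610²) = 0.64678
φ = atan2(y, x) mod 360° = atan2(-0.610, 0.215) = 289.4155°
|p|² = ρ² + z² = 0.64678² + 2.215² = 5.32455
κ = 2ρ / |p|² = 2×0.64678 / 5.32455 = 0.24294
θ = 2·atan2(ρ, z) = 2·atan2(0.64678, 2.215) = 0.56820 rad
ℓ = θ/κ = 0.56820/0.24294 = 2.33883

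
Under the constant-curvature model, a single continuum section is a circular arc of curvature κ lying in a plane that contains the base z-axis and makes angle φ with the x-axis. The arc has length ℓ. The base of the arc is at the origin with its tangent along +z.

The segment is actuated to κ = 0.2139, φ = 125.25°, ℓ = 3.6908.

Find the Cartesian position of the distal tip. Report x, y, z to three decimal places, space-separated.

-0.798 1.129 3.319

θ = κ·ℓ = 0.2139 × 3.6908 = 0.78946 rad
ρ = (1 − cos θ)/κ = (1 − 0.70423)/0.2139 = 1.38276
z = sin θ / κ = 0.70997/0.2139 = 3.31919
x = ρ cos φ = 1.38276 × cos(125.25°) = -0.79805
y = ρ sin φ = 1.38276 × sin(125.25°) = 1.12922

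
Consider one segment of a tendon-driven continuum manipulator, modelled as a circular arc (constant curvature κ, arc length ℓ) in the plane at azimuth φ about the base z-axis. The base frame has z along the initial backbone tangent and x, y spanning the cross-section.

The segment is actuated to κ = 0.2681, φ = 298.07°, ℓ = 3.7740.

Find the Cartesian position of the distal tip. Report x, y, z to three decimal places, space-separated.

0.824 -1.546 3.162

θ = κ·ℓ = 0.2681 × 3.7740 = 1.01181 rad
ρ = (1 − cos θ)/κ = (1 − 0.53033)/0.2681 = 1.75186
z = sin θ / κ = 0.84779/0.2681 = 3.16223
x = ρ cos φ = 1.75186 × cos(298.07°) = 0.82434
y = ρ sin φ = 1.75186 × sin(298.07°) = -1.54579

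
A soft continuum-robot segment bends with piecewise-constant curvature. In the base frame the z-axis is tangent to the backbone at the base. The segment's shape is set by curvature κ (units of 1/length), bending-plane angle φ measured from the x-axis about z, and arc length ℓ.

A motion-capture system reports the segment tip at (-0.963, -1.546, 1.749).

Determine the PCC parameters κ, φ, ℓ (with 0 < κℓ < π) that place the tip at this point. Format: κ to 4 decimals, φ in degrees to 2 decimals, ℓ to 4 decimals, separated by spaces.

ρ = √(x²+y²) = √(-0.963² + -1.546²) = 1.82140
φ = atan2(y, x) mod 360° = atan2(-1.546, -0.963) = 238.0813°
|p|² = ρ² + z² = 1.82140² + 1.749² = 6.37649
κ = 2ρ / |p|² = 2×1.82140 / 6.37649 = 0.57129
θ = 2·atan2(ρ, z) = 2·atan2(1.82140, 1.749) = 1.61134 rad
ℓ = θ/κ = 1.61134/0.57129 = 2.82056

0.5713 238.08 2.8206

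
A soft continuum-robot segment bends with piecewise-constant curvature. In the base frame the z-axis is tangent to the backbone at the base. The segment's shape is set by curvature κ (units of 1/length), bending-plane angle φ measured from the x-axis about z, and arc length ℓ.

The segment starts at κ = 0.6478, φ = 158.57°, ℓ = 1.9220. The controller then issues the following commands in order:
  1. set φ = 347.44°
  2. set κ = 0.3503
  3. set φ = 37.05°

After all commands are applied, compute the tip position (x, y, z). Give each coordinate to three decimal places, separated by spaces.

0.497 0.375 1.780

initial: κ=0.6478, φ=158.57°, ℓ=1.9220
cmd 1: set φ=347.44° → (κ,φ,ℓ)=(0.6478,347.44°,1.9220) → tip=(1.0246,-0.2283,1.4625)
cmd 2: set κ=0.3503 → (κ,φ,ℓ)=(0.3503,347.44°,1.9220) → tip=(0.6080,-0.1355,1.7800)
cmd 3: set φ=37.05° → (κ,φ,ℓ)=(0.3503,37.05°,1.9220) → tip=(0.4972,0.3753,1.7800)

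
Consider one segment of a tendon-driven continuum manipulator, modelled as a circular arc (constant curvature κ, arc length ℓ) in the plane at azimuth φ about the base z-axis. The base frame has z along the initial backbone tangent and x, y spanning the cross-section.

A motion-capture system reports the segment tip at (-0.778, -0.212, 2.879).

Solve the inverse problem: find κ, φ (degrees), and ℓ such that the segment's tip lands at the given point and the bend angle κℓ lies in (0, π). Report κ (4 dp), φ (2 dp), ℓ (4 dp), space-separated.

0.1804 195.24 3.0273

ρ = √(x²+y²) = √(-0.778² + -0.212²) = 0.80637
φ = atan2(y, x) mod 360° = atan2(-0.212, -0.778) = 195.2427°
|p|² = ρ² + z² = 0.80637² + 2.879² = 8.93887
κ = 2ρ / |p|² = 2×0.80637 / 8.93887 = 0.18042
θ = 2·atan2(ρ, z) = 2·atan2(0.80637, 2.879) = 0.54618 rad
ℓ = θ/κ = 0.54618/0.18042 = 3.02728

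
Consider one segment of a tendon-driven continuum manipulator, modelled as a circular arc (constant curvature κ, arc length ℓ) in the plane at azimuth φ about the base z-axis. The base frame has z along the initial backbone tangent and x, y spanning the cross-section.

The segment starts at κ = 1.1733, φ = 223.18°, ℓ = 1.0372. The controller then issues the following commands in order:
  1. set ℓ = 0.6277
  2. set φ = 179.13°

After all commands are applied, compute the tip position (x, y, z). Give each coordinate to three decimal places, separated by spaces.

-0.221 0.003 0.572

initial: κ=1.1733, φ=223.18°, ℓ=1.0372
cmd 1: set ℓ=0.6277 → (κ,φ,ℓ)=(1.1733,223.18°,0.6277) → tip=(-0.1611,-0.1511,0.5725)
cmd 2: set φ=179.13° → (κ,φ,ℓ)=(1.1733,179.13°,0.6277) → tip=(-0.2209,0.0034,0.5725)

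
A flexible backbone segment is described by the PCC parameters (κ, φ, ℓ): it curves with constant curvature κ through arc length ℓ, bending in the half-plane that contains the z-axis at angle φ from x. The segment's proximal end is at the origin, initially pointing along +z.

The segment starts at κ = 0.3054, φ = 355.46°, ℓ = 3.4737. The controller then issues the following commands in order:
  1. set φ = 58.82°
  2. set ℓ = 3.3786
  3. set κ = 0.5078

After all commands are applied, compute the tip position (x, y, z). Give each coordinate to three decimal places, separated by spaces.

initial: κ=0.3054, φ=355.46°, ℓ=3.4737
cmd 1: set φ=58.82° → (κ,φ,ℓ)=(0.3054,58.82°,3.4737) → tip=(0.8678,1.4340,2.8578)
cmd 2: set ℓ=3.3786 → (κ,φ,ℓ)=(0.3054,58.82°,3.3786) → tip=(0.8252,1.3636,2.8102)
cmd 3: set κ=0.5078 → (κ,φ,ℓ)=(0.5078,58.82°,3.3786) → tip=(1.1667,1.9280,1.9487)

1.167 1.928 1.949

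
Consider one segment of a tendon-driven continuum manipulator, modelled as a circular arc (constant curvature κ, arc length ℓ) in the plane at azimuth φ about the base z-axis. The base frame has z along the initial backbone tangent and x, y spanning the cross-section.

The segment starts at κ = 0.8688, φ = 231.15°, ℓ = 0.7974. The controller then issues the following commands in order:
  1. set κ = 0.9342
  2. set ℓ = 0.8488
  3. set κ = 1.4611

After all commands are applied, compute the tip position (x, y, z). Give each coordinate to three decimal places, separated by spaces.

initial: κ=0.8688, φ=231.15°, ℓ=0.7974
cmd 1: set κ=0.9342 → (κ,φ,ℓ)=(0.9342,231.15°,0.7974) → tip=(-0.1778,-0.2208,0.7257)
cmd 2: set ℓ=0.8488 → (κ,φ,ℓ)=(0.9342,231.15°,0.8488) → tip=(-0.2003,-0.2486,0.7626)
cmd 3: set κ=1.4611 → (κ,φ,ℓ)=(1.4611,231.15°,0.8488) → tip=(-0.2900,-0.3600,0.6473)

-0.290 -0.360 0.647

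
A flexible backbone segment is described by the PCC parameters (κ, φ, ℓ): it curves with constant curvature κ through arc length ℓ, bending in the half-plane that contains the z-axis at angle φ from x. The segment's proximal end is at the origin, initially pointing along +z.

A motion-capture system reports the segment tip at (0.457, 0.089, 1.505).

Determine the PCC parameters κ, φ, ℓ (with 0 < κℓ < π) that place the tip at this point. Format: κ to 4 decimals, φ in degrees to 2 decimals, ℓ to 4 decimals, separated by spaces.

0.3752 11.02 1.5993

ρ = √(x²+y²) = √(0.457² + 0.089²) = 0.46559
φ = atan2(y, x) mod 360° = atan2(0.089, 0.457) = 11.0203°
|p|² = ρ² + z² = 0.46559² + 1.505² = 2.48179
κ = 2ρ / |p|² = 2×0.46559 / 2.48179 = 0.37520
θ = 2·atan2(ρ, z) = 2·atan2(0.46559, 1.505) = 0.60004 rad
ℓ = θ/κ = 0.60004/0.37520 = 1.59926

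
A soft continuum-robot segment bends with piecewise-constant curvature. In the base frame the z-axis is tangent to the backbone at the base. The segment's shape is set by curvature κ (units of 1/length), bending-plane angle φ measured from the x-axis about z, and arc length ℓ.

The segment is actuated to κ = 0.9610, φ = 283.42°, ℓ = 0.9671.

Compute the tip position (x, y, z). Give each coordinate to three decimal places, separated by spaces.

0.097 -0.407 0.834

θ = κ·ℓ = 0.9610 × 0.9671 = 0.92938 rad
ρ = (1 − cos θ)/κ = (1 − 0.59833)/0.9610 = 0.41797
z = sin θ / κ = 0.80125/0.9610 = 0.83377
x = ρ cos φ = 0.41797 × cos(283.42°) = 0.09701
y = ρ sin φ = 0.41797 × sin(283.42°) = -0.40656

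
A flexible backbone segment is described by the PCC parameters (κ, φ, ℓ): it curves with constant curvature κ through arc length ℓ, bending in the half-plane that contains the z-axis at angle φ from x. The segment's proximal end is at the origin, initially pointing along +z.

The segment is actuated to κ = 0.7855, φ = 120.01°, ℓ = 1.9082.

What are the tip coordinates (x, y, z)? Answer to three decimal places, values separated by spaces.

-0.591 1.023 1.270

θ = κ·ℓ = 0.7855 × 1.9082 = 1.49889 rad
ρ = (1 − cos θ)/κ = (1 − 0.07184)/0.7855 = 1.18161
z = sin θ / κ = 0.99742/0.7855 = 1.26978
x = ρ cos φ = 1.18161 × cos(120.01°) = -0.59098
y = ρ sin φ = 1.18161 × sin(120.01°) = 1.02320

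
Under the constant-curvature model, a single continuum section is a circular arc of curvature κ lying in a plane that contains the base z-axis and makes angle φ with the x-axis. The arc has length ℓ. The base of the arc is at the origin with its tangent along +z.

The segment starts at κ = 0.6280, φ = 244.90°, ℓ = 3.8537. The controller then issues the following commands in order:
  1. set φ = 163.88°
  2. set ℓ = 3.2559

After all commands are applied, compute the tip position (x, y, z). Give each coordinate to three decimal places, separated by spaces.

-2.228 0.644 1.417

initial: κ=0.6280, φ=244.90°, ℓ=3.8537
cmd 1: set φ=163.88° → (κ,φ,ℓ)=(0.6280,163.88°,3.8537) → tip=(-2.6783,0.7741,1.0517)
cmd 2: set ℓ=3.2559 → (κ,φ,ℓ)=(0.6280,163.88°,3.2559) → tip=(-2.2279,0.6439,1.4169)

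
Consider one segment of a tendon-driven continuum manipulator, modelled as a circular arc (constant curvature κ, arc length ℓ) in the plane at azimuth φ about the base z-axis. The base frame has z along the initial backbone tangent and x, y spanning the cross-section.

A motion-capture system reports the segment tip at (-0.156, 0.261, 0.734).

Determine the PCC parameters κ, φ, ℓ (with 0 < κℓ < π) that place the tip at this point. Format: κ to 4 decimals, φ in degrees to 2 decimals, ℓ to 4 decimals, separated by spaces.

ρ = √(x²+y²) = √(-0.156² + 0.261²) = 0.30407
φ = atan2(y, x) mod 360° = atan2(0.261, -0.156) = 120.8668°
|p|² = ρ² + z² = 0.30407² + 0.734² = 0.63121
κ = 2ρ / |p|² = 2×0.30407 / 0.63121 = 0.96344
θ = 2·atan2(ρ, z) = 2·atan2(0.30407, 0.734) = 0.78548 rad
ℓ = θ/κ = 0.78548/0.96344 = 0.81529

0.9634 120.87 0.8153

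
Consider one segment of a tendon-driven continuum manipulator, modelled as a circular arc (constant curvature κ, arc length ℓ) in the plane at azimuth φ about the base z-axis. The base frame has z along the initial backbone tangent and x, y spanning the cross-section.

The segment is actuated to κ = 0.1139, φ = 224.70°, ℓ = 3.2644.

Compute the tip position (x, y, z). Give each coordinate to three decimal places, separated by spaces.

θ = κ·ℓ = 0.1139 × 3.2644 = 0.37182 rad
ρ = (1 − cos θ)/κ = (1 − 0.93167)/0.1139 = 0.59992
z = sin θ / κ = 0.36331/0.1139 = 3.18970
x = ρ cos φ = 0.59992 × cos(224.70°) = -0.42642
y = ρ sin φ = 0.59992 × sin(224.70°) = -0.42198

-0.426 -0.422 3.190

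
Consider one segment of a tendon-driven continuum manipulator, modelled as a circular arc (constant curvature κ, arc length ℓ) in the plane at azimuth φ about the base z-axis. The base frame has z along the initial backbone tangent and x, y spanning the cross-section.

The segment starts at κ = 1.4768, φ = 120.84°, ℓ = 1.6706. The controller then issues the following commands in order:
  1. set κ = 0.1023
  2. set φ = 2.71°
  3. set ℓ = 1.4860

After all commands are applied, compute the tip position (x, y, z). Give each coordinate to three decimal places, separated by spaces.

initial: κ=1.4768, φ=120.84°, ℓ=1.6706
cmd 1: set κ=0.1023 → (κ,φ,ℓ)=(0.1023,120.84°,1.6706) → tip=(-0.0730,0.1223,1.6625)
cmd 2: set φ=2.71° → (κ,φ,ℓ)=(0.1023,2.71°,1.6706) → tip=(0.1422,0.0067,1.6625)
cmd 3: set ℓ=1.4860 → (κ,φ,ℓ)=(0.1023,2.71°,1.4860) → tip=(0.1126,0.0053,1.4803)

0.113 0.005 1.480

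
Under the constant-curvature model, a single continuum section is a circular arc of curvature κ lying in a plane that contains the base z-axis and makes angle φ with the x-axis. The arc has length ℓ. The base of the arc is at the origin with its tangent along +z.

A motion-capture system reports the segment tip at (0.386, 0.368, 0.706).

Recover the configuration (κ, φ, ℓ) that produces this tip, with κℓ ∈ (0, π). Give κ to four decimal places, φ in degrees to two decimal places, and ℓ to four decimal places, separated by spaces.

ρ = √(x²+y²) = √(0.386² + 0.368²) = 0.53331
φ = atan2(y, x) mod 360° = atan2(0.368, 0.386) = 43.6325°
|p|² = ρ² + z² = 0.53331² + 0.706² = 0.78286
κ = 2ρ / |p|² = 2×0.53331 / 0.78286 = 1.36247
θ = 2·atan2(ρ, z) = 2·atan2(0.53331, 0.706) = 1.29389 rad
ℓ = θ/κ = 1.29389/1.36247 = 0.94966

1.3625 43.63 0.9497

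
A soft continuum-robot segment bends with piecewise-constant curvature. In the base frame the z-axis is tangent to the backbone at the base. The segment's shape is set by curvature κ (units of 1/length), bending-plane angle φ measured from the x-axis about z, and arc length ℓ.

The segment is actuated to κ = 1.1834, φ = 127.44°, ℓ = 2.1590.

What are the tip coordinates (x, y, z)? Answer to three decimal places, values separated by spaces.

θ = κ·ℓ = 1.1834 × 2.1590 = 2.55496 rad
ρ = (1 − cos θ)/κ = (1 − -0.83281)/1.1834 = 1.54877
z = sin θ / κ = 0.55356/1.1834 = 0.46777
x = ρ cos φ = 1.54877 × cos(127.44°) = -0.94154
y = ρ sin φ = 1.54877 × sin(127.44°) = 1.22971

-0.942 1.230 0.468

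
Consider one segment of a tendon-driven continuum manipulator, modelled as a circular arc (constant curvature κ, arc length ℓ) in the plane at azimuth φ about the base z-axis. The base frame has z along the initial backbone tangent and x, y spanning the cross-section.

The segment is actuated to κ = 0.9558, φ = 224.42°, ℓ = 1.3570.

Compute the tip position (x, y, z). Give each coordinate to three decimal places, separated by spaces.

θ = κ·ℓ = 0.9558 × 1.3570 = 1.29702 rad
ρ = (1 − cos θ)/κ = (1 − 0.27037)/0.9558 = 0.76337
z = sin θ / κ = 0.96276/0.9558 = 1.00728
x = ρ cos φ = 0.76337 × cos(224.42°) = -0.54522
y = ρ sin φ = 0.76337 × sin(224.42°) = -0.53429

-0.545 -0.534 1.007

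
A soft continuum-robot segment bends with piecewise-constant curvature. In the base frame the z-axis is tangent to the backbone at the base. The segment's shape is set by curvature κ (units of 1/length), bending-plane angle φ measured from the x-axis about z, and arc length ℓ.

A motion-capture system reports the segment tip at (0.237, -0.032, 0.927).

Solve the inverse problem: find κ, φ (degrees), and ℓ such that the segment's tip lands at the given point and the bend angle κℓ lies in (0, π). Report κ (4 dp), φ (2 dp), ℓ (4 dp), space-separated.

0.5219 352.31 0.9676

ρ = √(x²+y²) = √(0.237² + -0.032²) = 0.23915
φ = atan2(y, x) mod 360° = atan2(-0.032, 0.237) = 352.3104°
|p|² = ρ² + z² = 0.23915² + 0.927² = 0.91652
κ = 2ρ / |p|² = 2×0.23915 / 0.91652 = 0.52187
θ = 2·atan2(ρ, z) = 2·atan2(0.23915, 0.927) = 0.50496 rad
ℓ = θ/κ = 0.50496/0.52187 = 0.96760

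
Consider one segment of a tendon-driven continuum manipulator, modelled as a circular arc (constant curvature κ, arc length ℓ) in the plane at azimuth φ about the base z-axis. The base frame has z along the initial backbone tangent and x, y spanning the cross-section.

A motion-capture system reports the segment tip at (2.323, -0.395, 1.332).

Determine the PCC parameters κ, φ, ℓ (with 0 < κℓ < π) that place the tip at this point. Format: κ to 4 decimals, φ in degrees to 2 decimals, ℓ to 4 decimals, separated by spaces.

ρ = √(x²+y²) = √(2.323² + -0.395²) = 2.35634
φ = atan2(y, x) mod 360° = atan2(-0.395, 2.323) = 350.3498°
|p|² = ρ² + z² = 2.35634² + 1.332² = 7.32658
κ = 2ρ / |p|² = 2×2.35634 / 7.32658 = 0.64323
θ = 2·atan2(ρ, z) = 2·atan2(2.35634, 1.332) = 2.11259 rad
ℓ = θ/κ = 2.11259/0.64323 = 3.28434

0.6432 350.35 3.2843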